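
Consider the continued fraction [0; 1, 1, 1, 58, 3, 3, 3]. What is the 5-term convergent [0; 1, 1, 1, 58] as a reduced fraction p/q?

117/176

Compute successive convergents:
a_0 = 0: 0/1
a_1 = 1: 1/1
a_2 = 1: 1/2
a_3 = 1: 2/3
a_4 = 58: 117/176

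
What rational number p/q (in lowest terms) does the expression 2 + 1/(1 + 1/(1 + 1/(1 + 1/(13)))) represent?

Use the convergent recurrence hₖ = aₖ·hₖ₋₁ + hₖ₋₂ (and likewise for the denominators kₖ):
a_0 = 2: 2/1
a_1 = 1: 3/1
a_2 = 1: 5/2
a_3 = 1: 8/3
a_4 = 13: 109/41

109/41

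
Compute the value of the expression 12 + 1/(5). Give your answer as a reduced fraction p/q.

61/5

Use the convergent recurrence hₖ = aₖ·hₖ₋₁ + hₖ₋₂ (and likewise for the denominators kₖ):
a_0 = 12: 12/1
a_1 = 5: 61/5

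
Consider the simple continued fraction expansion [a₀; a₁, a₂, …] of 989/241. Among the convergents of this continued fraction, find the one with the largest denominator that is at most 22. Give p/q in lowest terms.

List convergents until the denominator exceeds the bound:
a_0 = 4: 4/1  (≤ bound)
a_1 = 9: 37/9  (≤ bound)
a_2 = 1: 41/10  (≤ bound)
a_3 = 1: 78/19  (≤ bound)
a_4 = 1: 119/29  (> 22, stop)

78/19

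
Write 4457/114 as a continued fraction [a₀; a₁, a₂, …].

4457 = 39·114 + 11, so a_0 = 39
114 = 10·11 + 4, so a_1 = 10
11 = 2·4 + 3, so a_2 = 2
4 = 1·3 + 1, so a_3 = 1
3 = 3·1 + 0, so a_4 = 3

[39; 10, 2, 1, 3]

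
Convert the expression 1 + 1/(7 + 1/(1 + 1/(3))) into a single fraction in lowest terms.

Use the convergent recurrence hₖ = aₖ·hₖ₋₁ + hₖ₋₂ (and likewise for the denominators kₖ):
a_0 = 1: 1/1
a_1 = 7: 8/7
a_2 = 1: 9/8
a_3 = 3: 35/31

35/31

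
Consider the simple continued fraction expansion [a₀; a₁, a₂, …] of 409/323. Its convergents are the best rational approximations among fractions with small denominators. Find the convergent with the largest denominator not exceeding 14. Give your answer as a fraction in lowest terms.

5/4

List convergents until the denominator exceeds the bound:
a_0 = 1: 1/1  (≤ bound)
a_1 = 3: 4/3  (≤ bound)
a_2 = 1: 5/4  (≤ bound)
a_3 = 3: 19/15  (> 14, stop)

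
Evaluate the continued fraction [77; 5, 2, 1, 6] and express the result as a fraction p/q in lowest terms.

8259/107

Compute successive convergents:
a_0 = 77: 77/1
a_1 = 5: 386/5
a_2 = 2: 849/11
a_3 = 1: 1235/16
a_4 = 6: 8259/107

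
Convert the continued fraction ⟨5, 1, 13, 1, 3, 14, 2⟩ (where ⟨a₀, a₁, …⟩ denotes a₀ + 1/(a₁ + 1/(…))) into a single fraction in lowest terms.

10328/1741

a_0 = 5: 5/1
a_1 = 1: 6/1
a_2 = 13: 83/14
a_3 = 1: 89/15
a_4 = 3: 350/59
a_5 = 14: 4989/841
a_6 = 2: 10328/1741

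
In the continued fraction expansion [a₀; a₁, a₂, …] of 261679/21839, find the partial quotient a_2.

Apply division with remainder until the remainder is 0:
⌊261679/21839⌋ = 11, remainder 21450
⌊21839/21450⌋ = 1, remainder 389
⌊21450/389⌋ = 55, remainder 55

55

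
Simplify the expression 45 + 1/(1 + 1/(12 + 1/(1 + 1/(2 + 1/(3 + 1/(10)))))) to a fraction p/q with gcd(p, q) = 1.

Start with 10.
3 + 1/(10/1) = 3 + 1/10 = 31/10
2 + 1/(31/10) = 2 + 10/31 = 72/31
1 + 1/(72/31) = 1 + 31/72 = 103/72
12 + 1/(103/72) = 12 + 72/103 = 1308/103
1 + 1/(1308/103) = 1 + 103/1308 = 1411/1308
45 + 1/(1411/1308) = 45 + 1308/1411 = 64803/1411

64803/1411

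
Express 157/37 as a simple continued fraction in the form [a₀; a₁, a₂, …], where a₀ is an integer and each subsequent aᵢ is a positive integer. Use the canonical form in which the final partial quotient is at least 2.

[4; 4, 9]

⌊157/37⌋ = 4, remainder 9
⌊37/9⌋ = 4, remainder 1
⌊9/1⌋ = 9, remainder 0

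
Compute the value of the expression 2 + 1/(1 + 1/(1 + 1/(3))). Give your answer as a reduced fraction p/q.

Build up convergents one term at a time:
a_0 = 2: 2/1
a_1 = 1: 3/1
a_2 = 1: 5/2
a_3 = 3: 18/7

18/7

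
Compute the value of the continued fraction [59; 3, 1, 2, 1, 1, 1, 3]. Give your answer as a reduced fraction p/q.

8831/149

a_0 = 59: 59/1
a_1 = 3: 178/3
a_2 = 1: 237/4
a_3 = 2: 652/11
a_4 = 1: 889/15
a_5 = 1: 1541/26
a_6 = 1: 2430/41
a_7 = 3: 8831/149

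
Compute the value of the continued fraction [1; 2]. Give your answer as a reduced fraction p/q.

a_0 = 1: 1/1
a_1 = 2: 3/2

3/2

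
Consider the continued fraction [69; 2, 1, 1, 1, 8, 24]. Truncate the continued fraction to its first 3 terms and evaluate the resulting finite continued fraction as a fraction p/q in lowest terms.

a_0 = 69: 69/1
a_1 = 2: 139/2
a_2 = 1: 208/3

208/3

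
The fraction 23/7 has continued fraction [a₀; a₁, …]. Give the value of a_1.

3

23 ÷ 7 → quotient 3, remainder 2
7 ÷ 2 → quotient 3, remainder 1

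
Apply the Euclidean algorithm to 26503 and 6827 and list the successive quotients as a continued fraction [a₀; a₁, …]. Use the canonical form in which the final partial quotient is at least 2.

[3; 1, 7, 2, 12, 2, 15]

26503 = 3·6827 + 6022, so a_0 = 3
6827 = 1·6022 + 805, so a_1 = 1
6022 = 7·805 + 387, so a_2 = 7
805 = 2·387 + 31, so a_3 = 2
387 = 12·31 + 15, so a_4 = 12
31 = 2·15 + 1, so a_5 = 2
15 = 15·1 + 0, so a_6 = 15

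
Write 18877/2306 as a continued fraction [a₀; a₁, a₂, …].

[8; 5, 2, 1, 1, 1, 53]

Apply division with remainder until the remainder is 0:
⌊18877/2306⌋ = 8, remainder 429
⌊2306/429⌋ = 5, remainder 161
⌊429/161⌋ = 2, remainder 107
⌊161/107⌋ = 1, remainder 54
⌊107/54⌋ = 1, remainder 53
⌊54/53⌋ = 1, remainder 1
⌊53/1⌋ = 53, remainder 0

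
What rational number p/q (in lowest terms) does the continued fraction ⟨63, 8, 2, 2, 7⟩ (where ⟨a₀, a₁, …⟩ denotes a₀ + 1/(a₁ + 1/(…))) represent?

Collapse the nested fraction from the inside out:
Start with 7.
2 + 1/(7/1) = 2 + 1/7 = 15/7
2 + 1/(15/7) = 2 + 7/15 = 37/15
8 + 1/(37/15) = 8 + 15/37 = 311/37
63 + 1/(311/37) = 63 + 37/311 = 19630/311

19630/311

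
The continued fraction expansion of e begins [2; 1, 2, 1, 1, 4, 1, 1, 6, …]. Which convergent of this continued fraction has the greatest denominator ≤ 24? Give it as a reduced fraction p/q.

a_0 = 2: 2/1  (≤ bound)
a_1 = 1: 3/1  (≤ bound)
a_2 = 2: 8/3  (≤ bound)
a_3 = 1: 11/4  (≤ bound)
a_4 = 1: 19/7  (≤ bound)
a_5 = 4: 87/32  (> 24, stop)

19/7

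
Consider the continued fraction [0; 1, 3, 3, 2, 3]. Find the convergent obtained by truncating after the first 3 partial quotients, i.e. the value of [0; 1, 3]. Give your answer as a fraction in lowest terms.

a_0 = 0: 0/1
a_1 = 1: 1/1
a_2 = 3: 3/4

3/4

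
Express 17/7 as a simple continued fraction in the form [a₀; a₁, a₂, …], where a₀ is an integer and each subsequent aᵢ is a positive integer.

Run the Euclidean algorithm, recording each quotient:
17 ÷ 7 → quotient 2, remainder 3
7 ÷ 3 → quotient 2, remainder 1
3 ÷ 1 → quotient 3, remainder 0

[2; 2, 3]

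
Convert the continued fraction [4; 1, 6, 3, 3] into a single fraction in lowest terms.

Collapse the nested fraction from the inside out:
Start with 3.
3 + 1/(3/1) = 3 + 1/3 = 10/3
6 + 1/(10/3) = 6 + 3/10 = 63/10
1 + 1/(63/10) = 1 + 10/63 = 73/63
4 + 1/(73/63) = 4 + 63/73 = 355/73

355/73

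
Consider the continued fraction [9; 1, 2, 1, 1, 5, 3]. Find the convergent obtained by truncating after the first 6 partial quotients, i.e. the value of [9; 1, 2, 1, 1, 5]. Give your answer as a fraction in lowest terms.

Compute successive convergents:
a_0 = 9: 9/1
a_1 = 1: 10/1
a_2 = 2: 29/3
a_3 = 1: 39/4
a_4 = 1: 68/7
a_5 = 5: 379/39

379/39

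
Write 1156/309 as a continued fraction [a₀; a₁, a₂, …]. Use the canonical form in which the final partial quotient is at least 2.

[3; 1, 2, 1, 6, 3, 1, 2]

1156 ÷ 309 → quotient 3, remainder 229
309 ÷ 229 → quotient 1, remainder 80
229 ÷ 80 → quotient 2, remainder 69
80 ÷ 69 → quotient 1, remainder 11
69 ÷ 11 → quotient 6, remainder 3
11 ÷ 3 → quotient 3, remainder 2
3 ÷ 2 → quotient 1, remainder 1
2 ÷ 1 → quotient 2, remainder 0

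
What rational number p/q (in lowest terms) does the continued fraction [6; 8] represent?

49/8

Start with 8.
6 + 1/(8/1) = 6 + 1/8 = 49/8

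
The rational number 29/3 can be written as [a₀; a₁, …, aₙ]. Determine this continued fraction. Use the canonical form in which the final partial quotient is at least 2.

[9; 1, 2]

Apply division with remainder until the remainder is 0:
⌊29/3⌋ = 9, remainder 2
⌊3/2⌋ = 1, remainder 1
⌊2/1⌋ = 2, remainder 0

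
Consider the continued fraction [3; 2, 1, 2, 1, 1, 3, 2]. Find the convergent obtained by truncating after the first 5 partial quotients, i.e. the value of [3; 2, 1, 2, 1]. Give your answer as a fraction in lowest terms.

Collapse the nested fraction from the inside out:
Start with 1.
2 + 1/(1/1) = 2 + 1/1 = 3/1
1 + 1/(3/1) = 1 + 1/3 = 4/3
2 + 1/(4/3) = 2 + 3/4 = 11/4
3 + 1/(11/4) = 3 + 4/11 = 37/11

37/11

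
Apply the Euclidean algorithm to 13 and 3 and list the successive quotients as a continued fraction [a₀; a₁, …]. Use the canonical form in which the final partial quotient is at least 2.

[4; 3]

13 ÷ 3 → quotient 4, remainder 1
3 ÷ 1 → quotient 3, remainder 0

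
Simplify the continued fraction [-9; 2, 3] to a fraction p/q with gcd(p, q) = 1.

a_0 = -9: -9/1
a_1 = 2: -17/2
a_2 = 3: -60/7

-60/7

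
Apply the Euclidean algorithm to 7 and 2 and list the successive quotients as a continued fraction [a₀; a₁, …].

[3; 2]

7 = 3·2 + 1, so a_0 = 3
2 = 2·1 + 0, so a_1 = 2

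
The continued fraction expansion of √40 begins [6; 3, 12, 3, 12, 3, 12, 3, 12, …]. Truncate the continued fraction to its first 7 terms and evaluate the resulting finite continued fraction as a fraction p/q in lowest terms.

Start with 12.
3 + 1/(12/1) = 3 + 1/12 = 37/12
12 + 1/(37/12) = 12 + 12/37 = 456/37
3 + 1/(456/37) = 3 + 37/456 = 1405/456
12 + 1/(1405/456) = 12 + 456/1405 = 17316/1405
3 + 1/(17316/1405) = 3 + 1405/17316 = 53353/17316
6 + 1/(53353/17316) = 6 + 17316/53353 = 337434/53353

337434/53353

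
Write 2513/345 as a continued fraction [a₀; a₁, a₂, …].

[7; 3, 1, 1, 11, 1, 3]

⌊2513/345⌋ = 7, remainder 98
⌊345/98⌋ = 3, remainder 51
⌊98/51⌋ = 1, remainder 47
⌊51/47⌋ = 1, remainder 4
⌊47/4⌋ = 11, remainder 3
⌊4/3⌋ = 1, remainder 1
⌊3/1⌋ = 3, remainder 0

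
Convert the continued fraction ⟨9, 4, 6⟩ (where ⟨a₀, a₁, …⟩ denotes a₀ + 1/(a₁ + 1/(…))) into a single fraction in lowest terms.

a_0 = 9: 9/1
a_1 = 4: 37/4
a_2 = 6: 231/25

231/25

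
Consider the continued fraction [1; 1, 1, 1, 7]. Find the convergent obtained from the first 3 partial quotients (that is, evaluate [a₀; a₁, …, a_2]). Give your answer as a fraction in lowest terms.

Start with 1.
1 + 1/(1/1) = 1 + 1/1 = 2/1
1 + 1/(2/1) = 1 + 1/2 = 3/2

3/2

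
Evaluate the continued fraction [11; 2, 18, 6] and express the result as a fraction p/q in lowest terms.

2573/224

a_0 = 11: 11/1
a_1 = 2: 23/2
a_2 = 18: 425/37
a_3 = 6: 2573/224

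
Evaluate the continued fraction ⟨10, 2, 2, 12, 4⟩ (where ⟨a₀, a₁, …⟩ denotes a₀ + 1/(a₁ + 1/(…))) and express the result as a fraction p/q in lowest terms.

2632/253

Build up convergents one term at a time:
a_0 = 10: 10/1
a_1 = 2: 21/2
a_2 = 2: 52/5
a_3 = 12: 645/62
a_4 = 4: 2632/253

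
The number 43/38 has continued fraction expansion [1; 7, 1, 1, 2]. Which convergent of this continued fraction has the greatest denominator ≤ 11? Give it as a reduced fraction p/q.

9/8

a_0 = 1: 1/1  (≤ bound)
a_1 = 7: 8/7  (≤ bound)
a_2 = 1: 9/8  (≤ bound)
a_3 = 1: 17/15  (> 11, stop)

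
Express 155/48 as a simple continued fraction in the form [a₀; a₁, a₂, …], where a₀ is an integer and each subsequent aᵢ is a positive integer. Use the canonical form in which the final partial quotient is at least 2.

Run the Euclidean algorithm, recording each quotient:
155 = 3·48 + 11, so a_0 = 3
48 = 4·11 + 4, so a_1 = 4
11 = 2·4 + 3, so a_2 = 2
4 = 1·3 + 1, so a_3 = 1
3 = 3·1 + 0, so a_4 = 3

[3; 4, 2, 1, 3]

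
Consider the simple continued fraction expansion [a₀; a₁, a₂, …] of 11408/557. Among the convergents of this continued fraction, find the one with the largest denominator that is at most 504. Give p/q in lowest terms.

List convergents until the denominator exceeds the bound:
a_0 = 20: 20/1  (≤ bound)
a_1 = 2: 41/2  (≤ bound)
a_2 = 12: 512/25  (≤ bound)
a_3 = 1: 553/27  (≤ bound)
a_4 = 3: 2171/106  (≤ bound)
a_5 = 5: 11408/557  (> 504, stop)

2171/106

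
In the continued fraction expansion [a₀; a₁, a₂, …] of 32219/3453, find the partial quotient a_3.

32219 ÷ 3453 → quotient 9, remainder 1142
3453 ÷ 1142 → quotient 3, remainder 27
1142 ÷ 27 → quotient 42, remainder 8
27 ÷ 8 → quotient 3, remainder 3

3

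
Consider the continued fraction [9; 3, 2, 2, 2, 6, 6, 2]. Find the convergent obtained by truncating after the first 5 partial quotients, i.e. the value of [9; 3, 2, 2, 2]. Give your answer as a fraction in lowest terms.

Use the convergent recurrence hₖ = aₖ·hₖ₋₁ + hₖ₋₂ (and likewise for the denominators kₖ):
a_0 = 9: 9/1
a_1 = 3: 28/3
a_2 = 2: 65/7
a_3 = 2: 158/17
a_4 = 2: 381/41

381/41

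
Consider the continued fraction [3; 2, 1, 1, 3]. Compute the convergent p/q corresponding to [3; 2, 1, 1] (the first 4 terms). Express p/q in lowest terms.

a_0 = 3: 3/1
a_1 = 2: 7/2
a_2 = 1: 10/3
a_3 = 1: 17/5

17/5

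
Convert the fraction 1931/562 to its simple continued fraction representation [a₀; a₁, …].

Apply division with remainder until the remainder is 0:
1931 ÷ 562 → quotient 3, remainder 245
562 ÷ 245 → quotient 2, remainder 72
245 ÷ 72 → quotient 3, remainder 29
72 ÷ 29 → quotient 2, remainder 14
29 ÷ 14 → quotient 2, remainder 1
14 ÷ 1 → quotient 14, remainder 0

[3; 2, 3, 2, 2, 14]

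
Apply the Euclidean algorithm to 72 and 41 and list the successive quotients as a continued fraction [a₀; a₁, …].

Run the Euclidean algorithm, recording each quotient:
72 ÷ 41 → quotient 1, remainder 31
41 ÷ 31 → quotient 1, remainder 10
31 ÷ 10 → quotient 3, remainder 1
10 ÷ 1 → quotient 10, remainder 0

[1; 1, 3, 10]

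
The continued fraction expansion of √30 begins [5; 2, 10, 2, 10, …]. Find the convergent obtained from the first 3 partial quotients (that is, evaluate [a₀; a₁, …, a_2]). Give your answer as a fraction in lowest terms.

Start with 10.
2 + 1/(10/1) = 2 + 1/10 = 21/10
5 + 1/(21/10) = 5 + 10/21 = 115/21

115/21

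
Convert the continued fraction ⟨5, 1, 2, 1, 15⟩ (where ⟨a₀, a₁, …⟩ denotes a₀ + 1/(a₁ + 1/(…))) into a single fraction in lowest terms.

Build up convergents one term at a time:
a_0 = 5: 5/1
a_1 = 1: 6/1
a_2 = 2: 17/3
a_3 = 1: 23/4
a_4 = 15: 362/63

362/63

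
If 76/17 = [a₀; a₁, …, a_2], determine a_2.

8

Repeatedly divide and take the remainder:
⌊76/17⌋ = 4, remainder 8
⌊17/8⌋ = 2, remainder 1
⌊8/1⌋ = 8, remainder 0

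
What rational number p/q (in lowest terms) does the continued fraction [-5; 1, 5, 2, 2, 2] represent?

Start with 2.
2 + 1/(2/1) = 2 + 1/2 = 5/2
2 + 1/(5/2) = 2 + 2/5 = 12/5
5 + 1/(12/5) = 5 + 5/12 = 65/12
1 + 1/(65/12) = 1 + 12/65 = 77/65
-5 + 1/(77/65) = -5 + 65/77 = -320/77

-320/77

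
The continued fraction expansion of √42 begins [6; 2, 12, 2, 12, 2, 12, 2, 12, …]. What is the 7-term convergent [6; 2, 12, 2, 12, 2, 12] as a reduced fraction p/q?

a_0 = 6: 6/1
a_1 = 2: 13/2
a_2 = 12: 162/25
a_3 = 2: 337/52
a_4 = 12: 4206/649
a_5 = 2: 8749/1350
a_6 = 12: 109194/16849

109194/16849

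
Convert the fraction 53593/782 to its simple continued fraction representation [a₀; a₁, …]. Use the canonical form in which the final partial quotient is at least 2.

[68; 1, 1, 7, 52]

53593 = 68·782 + 417, so a_0 = 68
782 = 1·417 + 365, so a_1 = 1
417 = 1·365 + 52, so a_2 = 1
365 = 7·52 + 1, so a_3 = 7
52 = 52·1 + 0, so a_4 = 52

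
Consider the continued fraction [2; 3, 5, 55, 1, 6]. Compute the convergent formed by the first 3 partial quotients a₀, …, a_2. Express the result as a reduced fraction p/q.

37/16

Start with 5.
3 + 1/(5/1) = 3 + 1/5 = 16/5
2 + 1/(16/5) = 2 + 5/16 = 37/16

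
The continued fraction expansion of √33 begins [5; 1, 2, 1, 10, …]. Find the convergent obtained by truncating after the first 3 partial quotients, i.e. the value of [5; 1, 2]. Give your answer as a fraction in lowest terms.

17/3

Collapse the nested fraction from the inside out:
Start with 2.
1 + 1/(2/1) = 1 + 1/2 = 3/2
5 + 1/(3/2) = 5 + 2/3 = 17/3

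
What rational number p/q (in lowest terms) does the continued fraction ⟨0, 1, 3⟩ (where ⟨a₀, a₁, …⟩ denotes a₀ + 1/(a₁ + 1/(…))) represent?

3/4

Collapse the nested fraction from the inside out:
Start with 3.
1 + 1/(3/1) = 1 + 1/3 = 4/3
0 + 1/(4/3) = 0 + 3/4 = 3/4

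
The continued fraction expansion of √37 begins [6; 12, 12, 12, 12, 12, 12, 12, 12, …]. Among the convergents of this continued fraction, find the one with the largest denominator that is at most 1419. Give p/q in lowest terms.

a_0 = 6: 6/1  (≤ bound)
a_1 = 12: 73/12  (≤ bound)
a_2 = 12: 882/145  (≤ bound)
a_3 = 12: 10657/1752  (> 1419, stop)

882/145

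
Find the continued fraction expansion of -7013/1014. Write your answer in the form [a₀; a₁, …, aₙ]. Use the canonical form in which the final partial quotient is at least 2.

Repeatedly divide and take the remainder:
-7013 = -7·1014 + 85, so a_0 = -7
1014 = 11·85 + 79, so a_1 = 11
85 = 1·79 + 6, so a_2 = 1
79 = 13·6 + 1, so a_3 = 13
6 = 6·1 + 0, so a_4 = 6

[-7; 11, 1, 13, 6]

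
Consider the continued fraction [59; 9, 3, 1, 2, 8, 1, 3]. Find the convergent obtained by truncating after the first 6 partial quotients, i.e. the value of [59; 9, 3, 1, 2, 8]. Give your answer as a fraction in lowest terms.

a_0 = 59: 59/1
a_1 = 9: 532/9
a_2 = 3: 1655/28
a_3 = 1: 2187/37
a_4 = 2: 6029/102
a_5 = 8: 50419/853

50419/853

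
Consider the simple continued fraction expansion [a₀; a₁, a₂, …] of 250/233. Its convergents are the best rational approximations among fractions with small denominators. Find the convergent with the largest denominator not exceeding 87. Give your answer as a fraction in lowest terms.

a_0 = 1: 1/1  (≤ bound)
a_1 = 13: 14/13  (≤ bound)
a_2 = 1: 15/14  (≤ bound)
a_3 = 2: 44/41  (≤ bound)
a_4 = 2: 103/96  (> 87, stop)

44/41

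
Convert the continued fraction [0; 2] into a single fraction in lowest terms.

1/2

Starting at the tail and folding back:
Start with 2.
0 + 1/(2/1) = 0 + 1/2 = 1/2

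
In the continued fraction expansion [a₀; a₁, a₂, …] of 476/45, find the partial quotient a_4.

Apply division with remainder until the remainder is 0:
476 = 10·45 + 26, so a_0 = 10
45 = 1·26 + 19, so a_1 = 1
26 = 1·19 + 7, so a_2 = 1
19 = 2·7 + 5, so a_3 = 2
7 = 1·5 + 2, so a_4 = 1

1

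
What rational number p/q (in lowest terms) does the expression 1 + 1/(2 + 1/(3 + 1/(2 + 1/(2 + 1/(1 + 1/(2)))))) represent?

214/149

Use the convergent recurrence hₖ = aₖ·hₖ₋₁ + hₖ₋₂ (and likewise for the denominators kₖ):
a_0 = 1: 1/1
a_1 = 2: 3/2
a_2 = 3: 10/7
a_3 = 2: 23/16
a_4 = 2: 56/39
a_5 = 1: 79/55
a_6 = 2: 214/149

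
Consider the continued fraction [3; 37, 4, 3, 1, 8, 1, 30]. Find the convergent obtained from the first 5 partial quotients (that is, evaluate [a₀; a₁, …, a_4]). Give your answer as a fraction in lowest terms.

1916/633

a_0 = 3: 3/1
a_1 = 37: 112/37
a_2 = 4: 451/149
a_3 = 3: 1465/484
a_4 = 1: 1916/633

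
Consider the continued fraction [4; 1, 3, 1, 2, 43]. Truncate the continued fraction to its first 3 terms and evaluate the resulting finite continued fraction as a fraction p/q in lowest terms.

a_0 = 4: 4/1
a_1 = 1: 5/1
a_2 = 3: 19/4

19/4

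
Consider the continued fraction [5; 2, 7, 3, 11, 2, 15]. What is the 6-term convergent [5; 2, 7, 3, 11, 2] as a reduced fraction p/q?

6075/1111

Work from the innermost term outward:
Start with 2.
11 + 1/(2/1) = 11 + 1/2 = 23/2
3 + 1/(23/2) = 3 + 2/23 = 71/23
7 + 1/(71/23) = 7 + 23/71 = 520/71
2 + 1/(520/71) = 2 + 71/520 = 1111/520
5 + 1/(1111/520) = 5 + 520/1111 = 6075/1111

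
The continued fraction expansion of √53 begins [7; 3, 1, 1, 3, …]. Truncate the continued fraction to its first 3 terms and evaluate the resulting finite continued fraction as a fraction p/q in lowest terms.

29/4

a_0 = 7: 7/1
a_1 = 3: 22/3
a_2 = 1: 29/4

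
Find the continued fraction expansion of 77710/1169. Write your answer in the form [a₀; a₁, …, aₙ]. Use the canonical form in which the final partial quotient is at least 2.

⌊77710/1169⌋ = 66, remainder 556
⌊1169/556⌋ = 2, remainder 57
⌊556/57⌋ = 9, remainder 43
⌊57/43⌋ = 1, remainder 14
⌊43/14⌋ = 3, remainder 1
⌊14/1⌋ = 14, remainder 0

[66; 2, 9, 1, 3, 14]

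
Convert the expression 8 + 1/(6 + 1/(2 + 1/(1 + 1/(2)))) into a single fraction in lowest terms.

416/51

Start with 2.
1 + 1/(2/1) = 1 + 1/2 = 3/2
2 + 1/(3/2) = 2 + 2/3 = 8/3
6 + 1/(8/3) = 6 + 3/8 = 51/8
8 + 1/(51/8) = 8 + 8/51 = 416/51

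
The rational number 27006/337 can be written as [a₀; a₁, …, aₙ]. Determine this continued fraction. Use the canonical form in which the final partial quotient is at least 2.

[80; 7, 3, 15]

27006 ÷ 337 → quotient 80, remainder 46
337 ÷ 46 → quotient 7, remainder 15
46 ÷ 15 → quotient 3, remainder 1
15 ÷ 1 → quotient 15, remainder 0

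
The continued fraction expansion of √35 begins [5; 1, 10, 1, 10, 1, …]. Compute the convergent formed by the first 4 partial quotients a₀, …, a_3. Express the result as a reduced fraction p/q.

71/12

Use the convergent recurrence hₖ = aₖ·hₖ₋₁ + hₖ₋₂ (and likewise for the denominators kₖ):
a_0 = 5: 5/1
a_1 = 1: 6/1
a_2 = 10: 65/11
a_3 = 1: 71/12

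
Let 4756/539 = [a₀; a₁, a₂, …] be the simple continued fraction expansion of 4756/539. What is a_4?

⌊4756/539⌋ = 8, remainder 444
⌊539/444⌋ = 1, remainder 95
⌊444/95⌋ = 4, remainder 64
⌊95/64⌋ = 1, remainder 31
⌊64/31⌋ = 2, remainder 2

2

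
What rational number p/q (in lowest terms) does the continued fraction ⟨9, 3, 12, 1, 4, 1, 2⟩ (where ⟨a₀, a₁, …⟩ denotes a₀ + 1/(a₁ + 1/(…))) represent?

6257/671

Start with 2.
1 + 1/(2/1) = 1 + 1/2 = 3/2
4 + 1/(3/2) = 4 + 2/3 = 14/3
1 + 1/(14/3) = 1 + 3/14 = 17/14
12 + 1/(17/14) = 12 + 14/17 = 218/17
3 + 1/(218/17) = 3 + 17/218 = 671/218
9 + 1/(671/218) = 9 + 218/671 = 6257/671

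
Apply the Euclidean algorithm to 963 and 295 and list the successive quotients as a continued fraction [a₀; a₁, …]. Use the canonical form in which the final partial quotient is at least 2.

⌊963/295⌋ = 3, remainder 78
⌊295/78⌋ = 3, remainder 61
⌊78/61⌋ = 1, remainder 17
⌊61/17⌋ = 3, remainder 10
⌊17/10⌋ = 1, remainder 7
⌊10/7⌋ = 1, remainder 3
⌊7/3⌋ = 2, remainder 1
⌊3/1⌋ = 3, remainder 0

[3; 3, 1, 3, 1, 1, 2, 3]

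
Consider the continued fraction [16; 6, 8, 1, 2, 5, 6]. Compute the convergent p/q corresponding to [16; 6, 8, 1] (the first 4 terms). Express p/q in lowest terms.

Start with 1.
8 + 1/(1/1) = 8 + 1/1 = 9/1
6 + 1/(9/1) = 6 + 1/9 = 55/9
16 + 1/(55/9) = 16 + 9/55 = 889/55

889/55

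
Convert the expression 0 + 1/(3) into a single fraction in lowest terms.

a_0 = 0: 0/1
a_1 = 3: 1/3

1/3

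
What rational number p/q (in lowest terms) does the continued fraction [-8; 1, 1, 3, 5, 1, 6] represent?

Starting at the tail and folding back:
Start with 6.
1 + 1/(6/1) = 1 + 1/6 = 7/6
5 + 1/(7/6) = 5 + 6/7 = 41/7
3 + 1/(41/7) = 3 + 7/41 = 130/41
1 + 1/(130/41) = 1 + 41/130 = 171/130
1 + 1/(171/130) = 1 + 130/171 = 301/171
-8 + 1/(301/171) = -8 + 171/301 = -2237/301

-2237/301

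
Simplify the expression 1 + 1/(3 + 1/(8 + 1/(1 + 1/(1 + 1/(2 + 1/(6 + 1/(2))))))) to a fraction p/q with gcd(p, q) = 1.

2441/1848

Use the convergent recurrence hₖ = aₖ·hₖ₋₁ + hₖ₋₂ (and likewise for the denominators kₖ):
a_0 = 1: 1/1
a_1 = 3: 4/3
a_2 = 8: 33/25
a_3 = 1: 37/28
a_4 = 1: 70/53
a_5 = 2: 177/134
a_6 = 6: 1132/857
a_7 = 2: 2441/1848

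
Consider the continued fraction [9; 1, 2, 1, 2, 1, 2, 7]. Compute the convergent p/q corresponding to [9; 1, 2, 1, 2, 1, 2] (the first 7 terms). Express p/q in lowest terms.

Start with 2.
1 + 1/(2/1) = 1 + 1/2 = 3/2
2 + 1/(3/2) = 2 + 2/3 = 8/3
1 + 1/(8/3) = 1 + 3/8 = 11/8
2 + 1/(11/8) = 2 + 8/11 = 30/11
1 + 1/(30/11) = 1 + 11/30 = 41/30
9 + 1/(41/30) = 9 + 30/41 = 399/41

399/41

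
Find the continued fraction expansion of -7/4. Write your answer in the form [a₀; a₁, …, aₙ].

Repeatedly divide and take the remainder:
⌊-7/4⌋ = -2, remainder 1
⌊4/1⌋ = 4, remainder 0

[-2; 4]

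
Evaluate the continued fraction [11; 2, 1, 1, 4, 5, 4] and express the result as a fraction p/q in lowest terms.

a_0 = 11: 11/1
a_1 = 2: 23/2
a_2 = 1: 34/3
a_3 = 1: 57/5
a_4 = 4: 262/23
a_5 = 5: 1367/120
a_6 = 4: 5730/503

5730/503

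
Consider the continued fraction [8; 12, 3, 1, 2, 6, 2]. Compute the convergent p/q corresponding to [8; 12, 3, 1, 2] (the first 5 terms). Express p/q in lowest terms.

a_0 = 8: 8/1
a_1 = 12: 97/12
a_2 = 3: 299/37
a_3 = 1: 396/49
a_4 = 2: 1091/135

1091/135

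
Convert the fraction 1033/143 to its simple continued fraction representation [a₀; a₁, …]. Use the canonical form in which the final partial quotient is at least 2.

[7; 4, 2, 7, 2]

1033 ÷ 143 → quotient 7, remainder 32
143 ÷ 32 → quotient 4, remainder 15
32 ÷ 15 → quotient 2, remainder 2
15 ÷ 2 → quotient 7, remainder 1
2 ÷ 1 → quotient 2, remainder 0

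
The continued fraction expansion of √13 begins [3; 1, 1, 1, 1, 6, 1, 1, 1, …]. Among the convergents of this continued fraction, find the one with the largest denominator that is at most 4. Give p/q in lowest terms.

11/3

List convergents until the denominator exceeds the bound:
a_0 = 3: 3/1  (≤ bound)
a_1 = 1: 4/1  (≤ bound)
a_2 = 1: 7/2  (≤ bound)
a_3 = 1: 11/3  (≤ bound)
a_4 = 1: 18/5  (> 4, stop)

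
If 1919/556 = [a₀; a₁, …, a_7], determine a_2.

1919 = 3·556 + 251, so a_0 = 3
556 = 2·251 + 54, so a_1 = 2
251 = 4·54 + 35, so a_2 = 4

4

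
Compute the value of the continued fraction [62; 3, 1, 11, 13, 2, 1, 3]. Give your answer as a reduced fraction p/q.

432861/6953

a_0 = 62: 62/1
a_1 = 3: 187/3
a_2 = 1: 249/4
a_3 = 11: 2926/47
a_4 = 13: 38287/615
a_5 = 2: 79500/1277
a_6 = 1: 117787/1892
a_7 = 3: 432861/6953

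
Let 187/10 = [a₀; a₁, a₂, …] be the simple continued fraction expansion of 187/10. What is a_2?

187 ÷ 10 → quotient 18, remainder 7
10 ÷ 7 → quotient 1, remainder 3
7 ÷ 3 → quotient 2, remainder 1

2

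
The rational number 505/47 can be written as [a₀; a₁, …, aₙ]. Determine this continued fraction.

[10; 1, 2, 1, 11]

Run the Euclidean algorithm, recording each quotient:
505 ÷ 47 → quotient 10, remainder 35
47 ÷ 35 → quotient 1, remainder 12
35 ÷ 12 → quotient 2, remainder 11
12 ÷ 11 → quotient 1, remainder 1
11 ÷ 1 → quotient 11, remainder 0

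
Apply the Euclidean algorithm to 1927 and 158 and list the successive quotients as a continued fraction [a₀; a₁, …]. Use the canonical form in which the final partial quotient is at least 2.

[12; 5, 10, 3]

1927 ÷ 158 → quotient 12, remainder 31
158 ÷ 31 → quotient 5, remainder 3
31 ÷ 3 → quotient 10, remainder 1
3 ÷ 1 → quotient 3, remainder 0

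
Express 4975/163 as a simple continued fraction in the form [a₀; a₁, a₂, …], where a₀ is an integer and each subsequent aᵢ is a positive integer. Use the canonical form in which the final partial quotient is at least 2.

[30; 1, 1, 11, 7]

4975 = 30·163 + 85, so a_0 = 30
163 = 1·85 + 78, so a_1 = 1
85 = 1·78 + 7, so a_2 = 1
78 = 11·7 + 1, so a_3 = 11
7 = 7·1 + 0, so a_4 = 7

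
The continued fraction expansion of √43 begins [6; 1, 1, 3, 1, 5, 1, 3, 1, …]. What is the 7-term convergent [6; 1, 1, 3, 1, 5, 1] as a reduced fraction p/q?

400/61

a_0 = 6: 6/1
a_1 = 1: 7/1
a_2 = 1: 13/2
a_3 = 3: 46/7
a_4 = 1: 59/9
a_5 = 5: 341/52
a_6 = 1: 400/61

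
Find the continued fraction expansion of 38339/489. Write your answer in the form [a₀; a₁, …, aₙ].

[78; 2, 2, 13, 1, 1, 3]

38339 ÷ 489 → quotient 78, remainder 197
489 ÷ 197 → quotient 2, remainder 95
197 ÷ 95 → quotient 2, remainder 7
95 ÷ 7 → quotient 13, remainder 4
7 ÷ 4 → quotient 1, remainder 3
4 ÷ 3 → quotient 1, remainder 1
3 ÷ 1 → quotient 3, remainder 0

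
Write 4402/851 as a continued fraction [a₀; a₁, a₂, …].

[5; 5, 1, 3, 1, 2, 1, 7]

Run the Euclidean algorithm, recording each quotient:
4402 = 5·851 + 147, so a_0 = 5
851 = 5·147 + 116, so a_1 = 5
147 = 1·116 + 31, so a_2 = 1
116 = 3·31 + 23, so a_3 = 3
31 = 1·23 + 8, so a_4 = 1
23 = 2·8 + 7, so a_5 = 2
8 = 1·7 + 1, so a_6 = 1
7 = 7·1 + 0, so a_7 = 7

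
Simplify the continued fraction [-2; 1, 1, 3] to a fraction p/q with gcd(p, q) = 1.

Start with 3.
1 + 1/(3/1) = 1 + 1/3 = 4/3
1 + 1/(4/3) = 1 + 3/4 = 7/4
-2 + 1/(7/4) = -2 + 4/7 = -10/7

-10/7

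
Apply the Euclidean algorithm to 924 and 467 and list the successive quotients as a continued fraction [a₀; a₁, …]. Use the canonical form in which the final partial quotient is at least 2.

[1; 1, 45, 1, 2, 3]

Run the Euclidean algorithm, recording each quotient:
924 = 1·467 + 457, so a_0 = 1
467 = 1·457 + 10, so a_1 = 1
457 = 45·10 + 7, so a_2 = 45
10 = 1·7 + 3, so a_3 = 1
7 = 2·3 + 1, so a_4 = 2
3 = 3·1 + 0, so a_5 = 3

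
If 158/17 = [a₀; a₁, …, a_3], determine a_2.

Run the Euclidean algorithm, recording each quotient:
158 ÷ 17 → quotient 9, remainder 5
17 ÷ 5 → quotient 3, remainder 2
5 ÷ 2 → quotient 2, remainder 1

2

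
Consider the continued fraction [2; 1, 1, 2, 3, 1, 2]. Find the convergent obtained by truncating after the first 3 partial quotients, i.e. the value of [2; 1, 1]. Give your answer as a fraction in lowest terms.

Start with 1.
1 + 1/(1/1) = 1 + 1/1 = 2/1
2 + 1/(2/1) = 2 + 1/2 = 5/2

5/2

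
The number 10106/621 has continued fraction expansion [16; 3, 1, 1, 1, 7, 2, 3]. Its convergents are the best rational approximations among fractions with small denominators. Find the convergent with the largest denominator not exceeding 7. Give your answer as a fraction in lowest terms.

114/7

List convergents until the denominator exceeds the bound:
a_0 = 16: 16/1  (≤ bound)
a_1 = 3: 49/3  (≤ bound)
a_2 = 1: 65/4  (≤ bound)
a_3 = 1: 114/7  (≤ bound)
a_4 = 1: 179/11  (> 7, stop)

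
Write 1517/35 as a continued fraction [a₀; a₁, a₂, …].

1517 = 43·35 + 12, so a_0 = 43
35 = 2·12 + 11, so a_1 = 2
12 = 1·11 + 1, so a_2 = 1
11 = 11·1 + 0, so a_3 = 11

[43; 2, 1, 11]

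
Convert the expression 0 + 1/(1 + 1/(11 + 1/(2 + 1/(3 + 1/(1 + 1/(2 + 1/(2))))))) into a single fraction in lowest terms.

675/734

Starting at the tail and folding back:
Start with 2.
2 + 1/(2/1) = 2 + 1/2 = 5/2
1 + 1/(5/2) = 1 + 2/5 = 7/5
3 + 1/(7/5) = 3 + 5/7 = 26/7
2 + 1/(26/7) = 2 + 7/26 = 59/26
11 + 1/(59/26) = 11 + 26/59 = 675/59
1 + 1/(675/59) = 1 + 59/675 = 734/675
0 + 1/(734/675) = 0 + 675/734 = 675/734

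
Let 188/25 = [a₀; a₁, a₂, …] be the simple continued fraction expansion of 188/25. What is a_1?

1

188 = 7·25 + 13, so a_0 = 7
25 = 1·13 + 12, so a_1 = 1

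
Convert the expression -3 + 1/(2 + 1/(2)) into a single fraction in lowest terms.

-13/5

Start with 2.
2 + 1/(2/1) = 2 + 1/2 = 5/2
-3 + 1/(5/2) = -3 + 2/5 = -13/5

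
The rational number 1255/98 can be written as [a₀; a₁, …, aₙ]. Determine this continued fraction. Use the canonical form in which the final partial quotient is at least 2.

1255 = 12·98 + 79, so a_0 = 12
98 = 1·79 + 19, so a_1 = 1
79 = 4·19 + 3, so a_2 = 4
19 = 6·3 + 1, so a_3 = 6
3 = 3·1 + 0, so a_4 = 3

[12; 1, 4, 6, 3]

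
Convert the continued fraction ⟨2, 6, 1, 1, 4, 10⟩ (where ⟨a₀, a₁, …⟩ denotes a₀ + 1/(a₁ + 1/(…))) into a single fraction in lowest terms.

Start with 10.
4 + 1/(10/1) = 4 + 1/10 = 41/10
1 + 1/(41/10) = 1 + 10/41 = 51/41
1 + 1/(51/41) = 1 + 41/51 = 92/51
6 + 1/(92/51) = 6 + 51/92 = 603/92
2 + 1/(603/92) = 2 + 92/603 = 1298/603

1298/603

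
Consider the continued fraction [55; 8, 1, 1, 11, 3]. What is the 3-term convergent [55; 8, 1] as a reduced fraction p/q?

496/9

Collapse the nested fraction from the inside out:
Start with 1.
8 + 1/(1/1) = 8 + 1/1 = 9/1
55 + 1/(9/1) = 55 + 1/9 = 496/9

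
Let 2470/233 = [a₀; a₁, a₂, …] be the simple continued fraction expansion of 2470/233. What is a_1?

⌊2470/233⌋ = 10, remainder 140
⌊233/140⌋ = 1, remainder 93

1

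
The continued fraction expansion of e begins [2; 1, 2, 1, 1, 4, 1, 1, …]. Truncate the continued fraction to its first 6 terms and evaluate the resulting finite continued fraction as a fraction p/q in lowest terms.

87/32

Start with 4.
1 + 1/(4/1) = 1 + 1/4 = 5/4
1 + 1/(5/4) = 1 + 4/5 = 9/5
2 + 1/(9/5) = 2 + 5/9 = 23/9
1 + 1/(23/9) = 1 + 9/23 = 32/23
2 + 1/(32/23) = 2 + 23/32 = 87/32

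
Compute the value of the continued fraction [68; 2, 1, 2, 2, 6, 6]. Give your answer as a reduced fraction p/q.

51345/751

Work from the innermost term outward:
Start with 6.
6 + 1/(6/1) = 6 + 1/6 = 37/6
2 + 1/(37/6) = 2 + 6/37 = 80/37
2 + 1/(80/37) = 2 + 37/80 = 197/80
1 + 1/(197/80) = 1 + 80/197 = 277/197
2 + 1/(277/197) = 2 + 197/277 = 751/277
68 + 1/(751/277) = 68 + 277/751 = 51345/751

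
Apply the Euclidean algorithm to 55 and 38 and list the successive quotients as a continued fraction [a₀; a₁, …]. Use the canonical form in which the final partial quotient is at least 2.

Apply division with remainder until the remainder is 0:
⌊55/38⌋ = 1, remainder 17
⌊38/17⌋ = 2, remainder 4
⌊17/4⌋ = 4, remainder 1
⌊4/1⌋ = 4, remainder 0

[1; 2, 4, 4]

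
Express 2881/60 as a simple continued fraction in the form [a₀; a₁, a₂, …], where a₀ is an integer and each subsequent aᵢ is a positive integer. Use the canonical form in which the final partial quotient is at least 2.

[48; 60]

Apply division with remainder until the remainder is 0:
⌊2881/60⌋ = 48, remainder 1
⌊60/1⌋ = 60, remainder 0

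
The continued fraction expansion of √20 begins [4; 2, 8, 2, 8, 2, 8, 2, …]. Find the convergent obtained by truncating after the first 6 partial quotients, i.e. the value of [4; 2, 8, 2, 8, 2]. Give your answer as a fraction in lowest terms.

2889/646

Work from the innermost term outward:
Start with 2.
8 + 1/(2/1) = 8 + 1/2 = 17/2
2 + 1/(17/2) = 2 + 2/17 = 36/17
8 + 1/(36/17) = 8 + 17/36 = 305/36
2 + 1/(305/36) = 2 + 36/305 = 646/305
4 + 1/(646/305) = 4 + 305/646 = 2889/646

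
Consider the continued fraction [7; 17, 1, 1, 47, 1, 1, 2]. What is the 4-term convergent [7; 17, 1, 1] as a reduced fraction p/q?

Starting at the tail and folding back:
Start with 1.
1 + 1/(1/1) = 1 + 1/1 = 2/1
17 + 1/(2/1) = 17 + 1/2 = 35/2
7 + 1/(35/2) = 7 + 2/35 = 247/35

247/35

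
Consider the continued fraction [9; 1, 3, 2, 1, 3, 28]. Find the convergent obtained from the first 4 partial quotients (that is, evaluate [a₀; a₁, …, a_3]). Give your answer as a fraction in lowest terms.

88/9

Starting at the tail and folding back:
Start with 2.
3 + 1/(2/1) = 3 + 1/2 = 7/2
1 + 1/(7/2) = 1 + 2/7 = 9/7
9 + 1/(9/7) = 9 + 7/9 = 88/9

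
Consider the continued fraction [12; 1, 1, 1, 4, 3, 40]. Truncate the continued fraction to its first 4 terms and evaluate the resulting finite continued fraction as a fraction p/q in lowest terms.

Collapse the nested fraction from the inside out:
Start with 1.
1 + 1/(1/1) = 1 + 1/1 = 2/1
1 + 1/(2/1) = 1 + 1/2 = 3/2
12 + 1/(3/2) = 12 + 2/3 = 38/3

38/3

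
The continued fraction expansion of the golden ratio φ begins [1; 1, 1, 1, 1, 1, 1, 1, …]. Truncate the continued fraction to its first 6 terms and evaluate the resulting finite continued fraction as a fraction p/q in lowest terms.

Start with 1.
1 + 1/(1/1) = 1 + 1/1 = 2/1
1 + 1/(2/1) = 1 + 1/2 = 3/2
1 + 1/(3/2) = 1 + 2/3 = 5/3
1 + 1/(5/3) = 1 + 3/5 = 8/5
1 + 1/(8/5) = 1 + 5/8 = 13/8

13/8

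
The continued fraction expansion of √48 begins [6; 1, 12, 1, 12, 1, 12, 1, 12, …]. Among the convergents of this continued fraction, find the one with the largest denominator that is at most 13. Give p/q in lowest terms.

a_0 = 6: 6/1  (≤ bound)
a_1 = 1: 7/1  (≤ bound)
a_2 = 12: 90/13  (≤ bound)
a_3 = 1: 97/14  (> 13, stop)

90/13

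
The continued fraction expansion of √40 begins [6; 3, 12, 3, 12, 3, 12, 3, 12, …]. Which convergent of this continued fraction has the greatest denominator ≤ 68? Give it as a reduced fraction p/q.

234/37

List convergents until the denominator exceeds the bound:
a_0 = 6: 6/1  (≤ bound)
a_1 = 3: 19/3  (≤ bound)
a_2 = 12: 234/37  (≤ bound)
a_3 = 3: 721/114  (> 68, stop)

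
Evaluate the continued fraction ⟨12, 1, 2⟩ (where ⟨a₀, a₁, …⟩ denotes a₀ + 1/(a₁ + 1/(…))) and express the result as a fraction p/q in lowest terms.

a_0 = 12: 12/1
a_1 = 1: 13/1
a_2 = 2: 38/3

38/3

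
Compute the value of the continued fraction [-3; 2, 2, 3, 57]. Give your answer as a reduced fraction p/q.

-2521/974

a_0 = -3: -3/1
a_1 = 2: -5/2
a_2 = 2: -13/5
a_3 = 3: -44/17
a_4 = 57: -2521/974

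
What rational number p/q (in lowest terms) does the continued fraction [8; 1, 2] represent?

Use the convergent recurrence hₖ = aₖ·hₖ₋₁ + hₖ₋₂ (and likewise for the denominators kₖ):
a_0 = 8: 8/1
a_1 = 1: 9/1
a_2 = 2: 26/3

26/3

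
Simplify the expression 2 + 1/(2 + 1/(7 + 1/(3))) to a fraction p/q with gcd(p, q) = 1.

116/47

a_0 = 2: 2/1
a_1 = 2: 5/2
a_2 = 7: 37/15
a_3 = 3: 116/47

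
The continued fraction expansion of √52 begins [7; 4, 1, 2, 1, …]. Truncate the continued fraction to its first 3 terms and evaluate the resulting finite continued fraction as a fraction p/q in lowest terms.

Start with 1.
4 + 1/(1/1) = 4 + 1/1 = 5/1
7 + 1/(5/1) = 7 + 1/5 = 36/5

36/5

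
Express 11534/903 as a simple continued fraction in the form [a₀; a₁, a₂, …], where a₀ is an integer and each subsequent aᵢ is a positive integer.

[12; 1, 3, 2, 2, 7, 1, 4]

⌊11534/903⌋ = 12, remainder 698
⌊903/698⌋ = 1, remainder 205
⌊698/205⌋ = 3, remainder 83
⌊205/83⌋ = 2, remainder 39
⌊83/39⌋ = 2, remainder 5
⌊39/5⌋ = 7, remainder 4
⌊5/4⌋ = 1, remainder 1
⌊4/1⌋ = 4, remainder 0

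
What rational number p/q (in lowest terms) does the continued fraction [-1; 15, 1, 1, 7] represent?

Starting at the tail and folding back:
Start with 7.
1 + 1/(7/1) = 1 + 1/7 = 8/7
1 + 1/(8/7) = 1 + 7/8 = 15/8
15 + 1/(15/8) = 15 + 8/15 = 233/15
-1 + 1/(233/15) = -1 + 15/233 = -218/233

-218/233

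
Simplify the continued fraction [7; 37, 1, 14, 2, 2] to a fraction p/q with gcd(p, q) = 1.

20524/2921

Build up convergents one term at a time:
a_0 = 7: 7/1
a_1 = 37: 260/37
a_2 = 1: 267/38
a_3 = 14: 3998/569
a_4 = 2: 8263/1176
a_5 = 2: 20524/2921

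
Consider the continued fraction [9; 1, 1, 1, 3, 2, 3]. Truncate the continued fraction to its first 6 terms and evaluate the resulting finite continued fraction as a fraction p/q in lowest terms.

a_0 = 9: 9/1
a_1 = 1: 10/1
a_2 = 1: 19/2
a_3 = 1: 29/3
a_4 = 3: 106/11
a_5 = 2: 241/25

241/25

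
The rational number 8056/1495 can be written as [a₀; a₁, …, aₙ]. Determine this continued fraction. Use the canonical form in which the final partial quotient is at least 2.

Run the Euclidean algorithm, recording each quotient:
8056 = 5·1495 + 581, so a_0 = 5
1495 = 2·581 + 333, so a_1 = 2
581 = 1·333 + 248, so a_2 = 1
333 = 1·248 + 85, so a_3 = 1
248 = 2·85 + 78, so a_4 = 2
85 = 1·78 + 7, so a_5 = 1
78 = 11·7 + 1, so a_6 = 11
7 = 7·1 + 0, so a_7 = 7

[5; 2, 1, 1, 2, 1, 11, 7]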